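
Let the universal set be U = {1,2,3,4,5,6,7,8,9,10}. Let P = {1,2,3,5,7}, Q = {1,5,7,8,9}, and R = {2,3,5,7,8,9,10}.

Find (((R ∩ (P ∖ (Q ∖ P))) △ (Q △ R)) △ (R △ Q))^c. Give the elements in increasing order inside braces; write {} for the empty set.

Q ∖ P = {8,9}
P ∖ (Q ∖ P) = {1,2,3,5,7}
R ∩ (P ∖ (Q ∖ P)) = {2,3,5,7}
Q △ R = {1,2,3,10}
(R ∩ (P ∖ (Q ∖ P))) △ (Q △ R) = {1,5,7,10}
R △ Q = {1,2,3,10}
((R ∩ (P ∖ (Q ∖ P))) △ (Q △ R)) △ (R △ Q) = {2,3,5,7}
(((R ∩ (P ∖ (Q ∖ P))) △ (Q △ R)) △ (R △ Q))^c = {1,4,6,8,9,10}

{1,4,6,8,9,10}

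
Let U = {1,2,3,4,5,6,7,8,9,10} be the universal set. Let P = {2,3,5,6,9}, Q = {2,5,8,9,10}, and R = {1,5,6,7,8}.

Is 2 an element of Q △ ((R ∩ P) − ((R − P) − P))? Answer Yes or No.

Yes

2 ∉ R and 2 ∈ P, so 2 ∉ R ∩ P
2 ∉ R and 2 ∈ P, so 2 ∉ R − P
2 ∉ (R − P) and 2 ∈ P, so 2 ∉ (R − P) − P
2 ∉ (R ∩ P) and 2 ∉ ((R − P) − P), so 2 ∉ (R ∩ P) − ((R − P) − P)
2 ∈ Q and 2 ∉ ((R ∩ P) − ((R − P) − P)), so 2 ∈ Q △ ((R ∩ P) − ((R − P) − P))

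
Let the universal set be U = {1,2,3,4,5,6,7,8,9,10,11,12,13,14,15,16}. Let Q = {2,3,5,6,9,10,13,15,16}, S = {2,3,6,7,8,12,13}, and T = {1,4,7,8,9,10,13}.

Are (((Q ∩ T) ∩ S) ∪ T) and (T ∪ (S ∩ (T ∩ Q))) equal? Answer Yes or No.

Yes

Q ∩ T = {9,10,13}
(Q ∩ T) ∩ S = {13}
((Q ∩ T) ∩ S) ∪ T = {1,4,7,8,9,10,13}
T ∩ Q = {9,10,13}
S ∩ (T ∩ Q) = {13}
T ∪ (S ∩ (T ∩ Q)) = {1,4,7,8,9,10,13}
Both equal {1,4,7,8,9,10,13}, so ((Q ∩ T) ∩ S) ∪ T = T ∪ (S ∩ (T ∩ Q)).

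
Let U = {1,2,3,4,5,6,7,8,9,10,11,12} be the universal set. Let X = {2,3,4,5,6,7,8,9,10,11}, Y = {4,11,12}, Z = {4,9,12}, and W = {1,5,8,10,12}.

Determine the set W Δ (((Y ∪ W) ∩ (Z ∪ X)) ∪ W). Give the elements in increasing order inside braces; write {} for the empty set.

Y ∪ W = {1,4,5,8,10,11,12}
Z ∪ X = {2,3,4,5,6,7,8,9,10,11,12}
(Y ∪ W) ∩ (Z ∪ X) = {4,5,8,10,11,12}
((Y ∪ W) ∩ (Z ∪ X)) ∪ W = {1,4,5,8,10,11,12}
W Δ (((Y ∪ W) ∩ (Z ∪ X)) ∪ W) = {4,11}

{4,11}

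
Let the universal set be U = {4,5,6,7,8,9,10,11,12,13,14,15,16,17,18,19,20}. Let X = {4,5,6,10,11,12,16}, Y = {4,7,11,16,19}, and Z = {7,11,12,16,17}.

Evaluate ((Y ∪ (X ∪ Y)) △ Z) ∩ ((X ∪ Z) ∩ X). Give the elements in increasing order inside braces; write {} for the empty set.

{4,5,6,10}

X ∪ Y = {4,5,6,7,10,11,12,16,19}
Y ∪ (X ∪ Y) = {4,5,6,7,10,11,12,16,19}
(Y ∪ (X ∪ Y)) △ Z = {4,5,6,10,17,19}
X ∪ Z = {4,5,6,7,10,11,12,16,17}
(X ∪ Z) ∩ X = {4,5,6,10,11,12,16}
((Y ∪ (X ∪ Y)) △ Z) ∩ ((X ∪ Z) ∩ X) = {4,5,6,10}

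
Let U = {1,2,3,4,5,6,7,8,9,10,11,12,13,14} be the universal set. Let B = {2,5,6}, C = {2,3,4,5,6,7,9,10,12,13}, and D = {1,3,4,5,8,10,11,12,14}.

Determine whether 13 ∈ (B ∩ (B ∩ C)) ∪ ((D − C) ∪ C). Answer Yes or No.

Yes

13 ∉ B and 13 ∈ C, so 13 ∉ B ∩ C
13 ∉ B and 13 ∉ (B ∩ C), so 13 ∉ B ∩ (B ∩ C)
13 ∉ D and 13 ∈ C, so 13 ∉ D − C
13 ∉ (D − C) and 13 ∈ C, so 13 ∈ (D − C) ∪ C
13 ∉ (B ∩ (B ∩ C)) and 13 ∈ ((D − C) ∪ C), so 13 ∈ (B ∩ (B ∩ C)) ∪ ((D − C) ∪ C)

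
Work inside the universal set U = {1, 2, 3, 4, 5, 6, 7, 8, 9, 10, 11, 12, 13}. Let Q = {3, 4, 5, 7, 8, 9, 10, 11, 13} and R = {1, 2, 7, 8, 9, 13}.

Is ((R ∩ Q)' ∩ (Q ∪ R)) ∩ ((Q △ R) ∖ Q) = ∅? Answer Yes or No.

No

R ∩ Q = {7, 8, 9, 13}
(R ∩ Q)' = {1, 2, 3, 4, 5, 6, 10, 11, 12}
Q ∪ R = {1, 2, 3, 4, 5, 7, 8, 9, 10, 11, 13}
(R ∩ Q)' ∩ (Q ∪ R) = {1, 2, 3, 4, 5, 10, 11}
Q △ R = {1, 2, 3, 4, 5, 10, 11}
(Q △ R) ∖ Q = {1, 2}
1 lies in both, so they are not disjoint.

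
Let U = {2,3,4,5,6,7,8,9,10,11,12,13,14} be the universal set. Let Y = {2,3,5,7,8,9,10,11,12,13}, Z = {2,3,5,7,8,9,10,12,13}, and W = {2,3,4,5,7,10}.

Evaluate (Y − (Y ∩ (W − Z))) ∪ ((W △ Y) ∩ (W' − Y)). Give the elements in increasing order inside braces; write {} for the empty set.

W − Z = {4}
Y ∩ (W − Z) = {}
Y − (Y ∩ (W − Z)) = {2,3,5,7,8,9,10,11,12,13}
W △ Y = {4,8,9,11,12,13}
W' = {6,8,9,11,12,13,14}
W' − Y = {6,14}
(W △ Y) ∩ (W' − Y) = {}
(Y − (Y ∩ (W − Z))) ∪ ((W △ Y) ∩ (W' − Y)) = {2,3,5,7,8,9,10,11,12,13}

{2,3,5,7,8,9,10,11,12,13}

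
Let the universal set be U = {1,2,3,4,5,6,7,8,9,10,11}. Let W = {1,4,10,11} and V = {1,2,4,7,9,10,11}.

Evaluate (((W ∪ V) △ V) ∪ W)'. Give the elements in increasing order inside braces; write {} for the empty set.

{2,3,5,6,7,8,9}

W ∪ V = {1,2,4,7,9,10,11}
(W ∪ V) △ V = {}
((W ∪ V) △ V) ∪ W = {1,4,10,11}
(((W ∪ V) △ V) ∪ W)' = {2,3,5,6,7,8,9}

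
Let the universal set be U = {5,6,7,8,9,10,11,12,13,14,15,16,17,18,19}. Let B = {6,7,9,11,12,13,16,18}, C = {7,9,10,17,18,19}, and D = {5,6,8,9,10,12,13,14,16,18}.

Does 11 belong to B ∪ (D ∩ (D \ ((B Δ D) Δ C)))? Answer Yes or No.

Yes

11 ∈ B and 11 ∉ D, so 11 ∈ B Δ D
11 ∈ (B Δ D) and 11 ∉ C, so 11 ∈ (B Δ D) Δ C
11 ∉ D and 11 ∈ ((B Δ D) Δ C), so 11 ∉ D \ ((B Δ D) Δ C)
11 ∉ D and 11 ∉ (D \ ((B Δ D) Δ C)), so 11 ∉ D ∩ (D \ ((B Δ D) Δ C))
11 ∈ B and 11 ∉ (D ∩ (D \ ((B Δ D) Δ C))), so 11 ∈ B ∪ (D ∩ (D \ ((B Δ D) Δ C)))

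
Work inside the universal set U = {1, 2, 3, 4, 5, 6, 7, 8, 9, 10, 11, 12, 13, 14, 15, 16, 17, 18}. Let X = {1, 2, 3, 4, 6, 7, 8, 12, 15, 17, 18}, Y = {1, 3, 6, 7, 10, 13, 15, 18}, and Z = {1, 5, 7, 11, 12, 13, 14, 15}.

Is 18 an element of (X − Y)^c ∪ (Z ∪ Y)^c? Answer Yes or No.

18 ∈ X and 18 ∈ Y, so 18 ∉ X − Y
18 ∈ (X − Y)^c since 18 ∉ (X − Y)
18 ∉ Z and 18 ∈ Y, so 18 ∈ Z ∪ Y
18 ∉ (Z ∪ Y)^c since 18 ∈ (Z ∪ Y)
18 ∈ (X − Y)^c and 18 ∉ (Z ∪ Y)^c, so 18 ∈ (X − Y)^c ∪ (Z ∪ Y)^c

Yes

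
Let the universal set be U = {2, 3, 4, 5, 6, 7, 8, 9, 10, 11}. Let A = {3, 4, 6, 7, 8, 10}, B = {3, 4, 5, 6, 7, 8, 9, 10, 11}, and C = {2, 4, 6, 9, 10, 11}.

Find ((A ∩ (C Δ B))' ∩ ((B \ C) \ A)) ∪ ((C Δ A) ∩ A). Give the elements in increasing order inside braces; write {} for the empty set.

{3, 5, 7, 8}

C Δ B = {2, 3, 5, 7, 8}
A ∩ (C Δ B) = {3, 7, 8}
(A ∩ (C Δ B))' = {2, 4, 5, 6, 9, 10, 11}
B \ C = {3, 5, 7, 8}
(B \ C) \ A = {5}
(A ∩ (C Δ B))' ∩ ((B \ C) \ A) = {5}
C Δ A = {2, 3, 7, 8, 9, 11}
(C Δ A) ∩ A = {3, 7, 8}
((A ∩ (C Δ B))' ∩ ((B \ C) \ A)) ∪ ((C Δ A) ∩ A) = {3, 5, 7, 8}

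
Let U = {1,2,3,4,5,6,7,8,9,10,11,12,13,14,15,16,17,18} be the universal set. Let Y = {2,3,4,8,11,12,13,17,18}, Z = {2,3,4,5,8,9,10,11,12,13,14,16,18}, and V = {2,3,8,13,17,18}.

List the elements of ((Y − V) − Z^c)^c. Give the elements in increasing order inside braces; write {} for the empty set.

{1,2,3,5,6,7,8,9,10,13,14,15,16,17,18}

Y − V = {4,11,12}
Z^c = {1,6,7,15,17}
(Y − V) − Z^c = {4,11,12}
((Y − V) − Z^c)^c = {1,2,3,5,6,7,8,9,10,13,14,15,16,17,18}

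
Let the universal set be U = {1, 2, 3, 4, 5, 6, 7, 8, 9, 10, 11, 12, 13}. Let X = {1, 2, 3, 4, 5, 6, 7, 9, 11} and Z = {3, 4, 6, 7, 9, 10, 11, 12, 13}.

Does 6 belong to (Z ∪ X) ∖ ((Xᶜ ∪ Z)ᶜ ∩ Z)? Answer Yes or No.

6 ∈ Z and 6 ∈ X, so 6 ∈ Z ∪ X
6 ∈ X, so 6 ∉ Xᶜ
6 ∉ Xᶜ and 6 ∈ Z, so 6 ∈ Xᶜ ∪ Z
6 ∉ (Xᶜ ∪ Z)ᶜ since 6 ∈ (Xᶜ ∪ Z)
6 ∉ (Xᶜ ∪ Z)ᶜ and 6 ∈ Z, so 6 ∉ (Xᶜ ∪ Z)ᶜ ∩ Z
6 ∈ (Z ∪ X) and 6 ∉ ((Xᶜ ∪ Z)ᶜ ∩ Z), so 6 ∈ (Z ∪ X) ∖ ((Xᶜ ∪ Z)ᶜ ∩ Z)

Yes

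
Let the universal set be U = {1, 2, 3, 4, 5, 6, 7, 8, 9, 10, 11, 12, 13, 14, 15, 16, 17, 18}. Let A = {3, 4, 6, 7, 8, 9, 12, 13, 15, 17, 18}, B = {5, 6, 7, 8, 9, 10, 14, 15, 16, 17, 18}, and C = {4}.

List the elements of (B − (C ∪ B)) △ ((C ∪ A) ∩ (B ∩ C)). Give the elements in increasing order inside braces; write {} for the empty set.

{}

C ∪ B = {4, 5, 6, 7, 8, 9, 10, 14, 15, 16, 17, 18}
B − (C ∪ B) = {}
C ∪ A = {3, 4, 6, 7, 8, 9, 12, 13, 15, 17, 18}
B ∩ C = {}
(C ∪ A) ∩ (B ∩ C) = {}
(B − (C ∪ B)) △ ((C ∪ A) ∩ (B ∩ C)) = {}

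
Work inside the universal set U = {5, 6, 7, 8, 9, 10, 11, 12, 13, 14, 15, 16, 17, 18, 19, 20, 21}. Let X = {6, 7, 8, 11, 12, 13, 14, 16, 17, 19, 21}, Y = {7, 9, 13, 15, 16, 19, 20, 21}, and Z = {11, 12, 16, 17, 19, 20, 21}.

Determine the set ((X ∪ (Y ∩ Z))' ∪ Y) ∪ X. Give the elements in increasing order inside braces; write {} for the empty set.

{5, 6, 7, 8, 9, 10, 11, 12, 13, 14, 15, 16, 17, 18, 19, 20, 21}

Y ∩ Z = {16, 19, 20, 21}
X ∪ (Y ∩ Z) = {6, 7, 8, 11, 12, 13, 14, 16, 17, 19, 20, 21}
(X ∪ (Y ∩ Z))' = {5, 9, 10, 15, 18}
(X ∪ (Y ∩ Z))' ∪ Y = {5, 7, 9, 10, 13, 15, 16, 18, 19, 20, 21}
((X ∪ (Y ∩ Z))' ∪ Y) ∪ X = {5, 6, 7, 8, 9, 10, 11, 12, 13, 14, 15, 16, 17, 18, 19, 20, 21}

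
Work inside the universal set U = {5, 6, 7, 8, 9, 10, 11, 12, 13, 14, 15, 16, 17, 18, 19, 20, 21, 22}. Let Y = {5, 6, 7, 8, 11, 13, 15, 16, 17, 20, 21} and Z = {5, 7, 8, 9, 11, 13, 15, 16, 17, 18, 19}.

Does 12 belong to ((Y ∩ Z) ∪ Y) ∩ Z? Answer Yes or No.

No

12 ∉ Y and 12 ∉ Z, so 12 ∉ Y ∩ Z
12 ∉ (Y ∩ Z) and 12 ∉ Y, so 12 ∉ (Y ∩ Z) ∪ Y
12 ∉ ((Y ∩ Z) ∪ Y) and 12 ∉ Z, so 12 ∉ ((Y ∩ Z) ∪ Y) ∩ Z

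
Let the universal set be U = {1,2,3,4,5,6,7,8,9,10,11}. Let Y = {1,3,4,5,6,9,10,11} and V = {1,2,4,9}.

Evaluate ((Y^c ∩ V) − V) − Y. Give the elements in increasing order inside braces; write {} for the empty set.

{}

Y^c = {2,7,8}
Y^c ∩ V = {2}
(Y^c ∩ V) − V = {}
((Y^c ∩ V) − V) − Y = {}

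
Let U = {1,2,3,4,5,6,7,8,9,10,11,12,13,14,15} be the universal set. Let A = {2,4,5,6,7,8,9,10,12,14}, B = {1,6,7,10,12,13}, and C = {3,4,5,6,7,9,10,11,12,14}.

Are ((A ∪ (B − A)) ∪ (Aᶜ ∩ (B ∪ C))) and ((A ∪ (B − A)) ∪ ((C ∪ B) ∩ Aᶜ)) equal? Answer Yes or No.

B − A = {1,13}
A ∪ (B − A) = {1,2,4,5,6,7,8,9,10,12,13,14}
Aᶜ = {1,3,11,13,15}
B ∪ C = {1,3,4,5,6,7,9,10,11,12,13,14}
Aᶜ ∩ (B ∪ C) = {1,3,11,13}
(A ∪ (B − A)) ∪ (Aᶜ ∩ (B ∪ C)) = {1,2,3,4,5,6,7,8,9,10,11,12,13,14}
C ∪ B = {1,3,4,5,6,7,9,10,11,12,13,14}
(C ∪ B) ∩ Aᶜ = {1,3,11,13}
(A ∪ (B − A)) ∪ ((C ∪ B) ∩ Aᶜ) = {1,2,3,4,5,6,7,8,9,10,11,12,13,14}
Both equal {1,2,3,4,5,6,7,8,9,10,11,12,13,14}, so (A ∪ (B − A)) ∪ (Aᶜ ∩ (B ∪ C)) = (A ∪ (B − A)) ∪ ((C ∪ B) ∩ Aᶜ).

Yes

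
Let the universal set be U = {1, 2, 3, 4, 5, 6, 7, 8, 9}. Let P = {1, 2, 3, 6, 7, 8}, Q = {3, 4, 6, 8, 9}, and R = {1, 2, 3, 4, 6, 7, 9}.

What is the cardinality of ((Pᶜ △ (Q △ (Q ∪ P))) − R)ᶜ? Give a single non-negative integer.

Pᶜ = {4, 5, 9}
Q ∪ P = {1, 2, 3, 4, 6, 7, 8, 9}
Q △ (Q ∪ P) = {1, 2, 7}
Pᶜ △ (Q △ (Q ∪ P)) = {1, 2, 4, 5, 7, 9}
(Pᶜ △ (Q △ (Q ∪ P))) − R = {5}
((Pᶜ △ (Q △ (Q ∪ P))) − R)ᶜ = {1, 2, 3, 4, 6, 7, 8, 9}
|((Pᶜ △ (Q △ (Q ∪ P))) − R)ᶜ| = 8

8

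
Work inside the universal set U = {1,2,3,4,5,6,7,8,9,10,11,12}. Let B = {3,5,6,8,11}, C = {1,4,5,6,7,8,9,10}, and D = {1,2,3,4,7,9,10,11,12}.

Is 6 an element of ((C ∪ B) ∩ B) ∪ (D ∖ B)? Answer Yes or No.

6 ∈ C and 6 ∈ B, so 6 ∈ C ∪ B
6 ∈ (C ∪ B) and 6 ∈ B, so 6 ∈ (C ∪ B) ∩ B
6 ∉ D and 6 ∈ B, so 6 ∉ D ∖ B
6 ∈ ((C ∪ B) ∩ B) and 6 ∉ (D ∖ B), so 6 ∈ ((C ∪ B) ∩ B) ∪ (D ∖ B)

Yes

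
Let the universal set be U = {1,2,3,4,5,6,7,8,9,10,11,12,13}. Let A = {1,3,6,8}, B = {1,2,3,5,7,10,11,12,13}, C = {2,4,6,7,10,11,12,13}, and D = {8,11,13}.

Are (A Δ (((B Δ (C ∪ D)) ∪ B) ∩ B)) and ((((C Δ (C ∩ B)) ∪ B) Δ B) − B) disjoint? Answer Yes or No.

C ∪ D = {2,4,6,7,8,10,11,12,13}
B Δ (C ∪ D) = {1,3,4,5,6,8}
(B Δ (C ∪ D)) ∪ B = {1,2,3,4,5,6,7,8,10,11,12,13}
((B Δ (C ∪ D)) ∪ B) ∩ B = {1,2,3,5,7,10,11,12,13}
A Δ (((B Δ (C ∪ D)) ∪ B) ∩ B) = {2,5,6,7,8,10,11,12,13}
C ∩ B = {2,7,10,11,12,13}
C Δ (C ∩ B) = {4,6}
(C Δ (C ∩ B)) ∪ B = {1,2,3,4,5,6,7,10,11,12,13}
((C Δ (C ∩ B)) ∪ B) Δ B = {4,6}
(((C Δ (C ∩ B)) ∪ B) Δ B) − B = {4,6}
6 lies in both, so they are not disjoint.

No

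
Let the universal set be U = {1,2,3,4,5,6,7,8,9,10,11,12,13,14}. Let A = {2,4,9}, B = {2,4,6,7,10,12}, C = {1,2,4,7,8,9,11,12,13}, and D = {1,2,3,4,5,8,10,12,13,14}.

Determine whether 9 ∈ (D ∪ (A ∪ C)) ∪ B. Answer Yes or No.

9 ∈ A and 9 ∈ C, so 9 ∈ A ∪ C
9 ∉ D and 9 ∈ (A ∪ C), so 9 ∈ D ∪ (A ∪ C)
9 ∈ (D ∪ (A ∪ C)) and 9 ∉ B, so 9 ∈ (D ∪ (A ∪ C)) ∪ B

Yes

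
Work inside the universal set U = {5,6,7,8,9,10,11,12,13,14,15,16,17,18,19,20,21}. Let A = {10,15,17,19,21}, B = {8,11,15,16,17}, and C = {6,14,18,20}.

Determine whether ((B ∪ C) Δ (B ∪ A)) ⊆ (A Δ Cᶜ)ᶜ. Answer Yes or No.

Yes

B ∪ C = {6,8,11,14,15,16,17,18,20}
B ∪ A = {8,10,11,15,16,17,19,21}
(B ∪ C) Δ (B ∪ A) = {6,10,14,18,19,20,21}
Cᶜ = {5,7,8,9,10,11,12,13,15,16,17,19,21}
A Δ Cᶜ = {5,7,8,9,11,12,13,16}
(A Δ Cᶜ)ᶜ = {6,10,14,15,17,18,19,20,21}
Every element of {6,10,14,18,19,20,21} is in {6,10,14,15,17,18,19,20,21}, so (B ∪ C) Δ (B ∪ A) ⊆ (A Δ Cᶜ)ᶜ.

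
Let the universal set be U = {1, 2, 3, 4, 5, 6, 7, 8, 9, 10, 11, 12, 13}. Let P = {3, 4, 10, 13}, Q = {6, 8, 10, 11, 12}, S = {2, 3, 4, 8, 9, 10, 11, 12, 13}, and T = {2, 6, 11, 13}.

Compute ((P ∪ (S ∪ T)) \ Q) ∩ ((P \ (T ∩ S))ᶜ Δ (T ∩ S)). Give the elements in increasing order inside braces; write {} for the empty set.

S ∪ T = {2, 3, 4, 6, 8, 9, 10, 11, 12, 13}
P ∪ (S ∪ T) = {2, 3, 4, 6, 8, 9, 10, 11, 12, 13}
(P ∪ (S ∪ T)) \ Q = {2, 3, 4, 9, 13}
T ∩ S = {2, 11, 13}
P \ (T ∩ S) = {3, 4, 10}
(P \ (T ∩ S))ᶜ = {1, 2, 5, 6, 7, 8, 9, 11, 12, 13}
(P \ (T ∩ S))ᶜ Δ (T ∩ S) = {1, 5, 6, 7, 8, 9, 12}
((P ∪ (S ∪ T)) \ Q) ∩ ((P \ (T ∩ S))ᶜ Δ (T ∩ S)) = {9}

{9}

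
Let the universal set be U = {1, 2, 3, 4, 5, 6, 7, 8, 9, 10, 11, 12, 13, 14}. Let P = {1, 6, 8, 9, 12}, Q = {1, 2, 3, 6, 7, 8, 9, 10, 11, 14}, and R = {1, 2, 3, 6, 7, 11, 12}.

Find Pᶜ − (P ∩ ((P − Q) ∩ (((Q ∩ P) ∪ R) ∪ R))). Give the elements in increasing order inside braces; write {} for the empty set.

Pᶜ = {2, 3, 4, 5, 7, 10, 11, 13, 14}
P − Q = {12}
Q ∩ P = {1, 6, 8, 9}
(Q ∩ P) ∪ R = {1, 2, 3, 6, 7, 8, 9, 11, 12}
((Q ∩ P) ∪ R) ∪ R = {1, 2, 3, 6, 7, 8, 9, 11, 12}
(P − Q) ∩ (((Q ∩ P) ∪ R) ∪ R) = {12}
P ∩ ((P − Q) ∩ (((Q ∩ P) ∪ R) ∪ R)) = {12}
Pᶜ − (P ∩ ((P − Q) ∩ (((Q ∩ P) ∪ R) ∪ R))) = {2, 3, 4, 5, 7, 10, 11, 13, 14}

{2, 3, 4, 5, 7, 10, 11, 13, 14}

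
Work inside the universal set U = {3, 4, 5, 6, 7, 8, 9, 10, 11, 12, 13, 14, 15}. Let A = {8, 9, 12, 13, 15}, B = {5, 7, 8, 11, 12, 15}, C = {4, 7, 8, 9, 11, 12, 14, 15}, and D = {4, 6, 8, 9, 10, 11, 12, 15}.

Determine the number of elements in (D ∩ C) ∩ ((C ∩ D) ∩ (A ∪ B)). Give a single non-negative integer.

5

D ∩ C = {4, 8, 9, 11, 12, 15}
C ∩ D = {4, 8, 9, 11, 12, 15}
A ∪ B = {5, 7, 8, 9, 11, 12, 13, 15}
(C ∩ D) ∩ (A ∪ B) = {8, 9, 11, 12, 15}
(D ∩ C) ∩ ((C ∩ D) ∩ (A ∪ B)) = {8, 9, 11, 12, 15}
|(D ∩ C) ∩ ((C ∩ D) ∩ (A ∪ B))| = 5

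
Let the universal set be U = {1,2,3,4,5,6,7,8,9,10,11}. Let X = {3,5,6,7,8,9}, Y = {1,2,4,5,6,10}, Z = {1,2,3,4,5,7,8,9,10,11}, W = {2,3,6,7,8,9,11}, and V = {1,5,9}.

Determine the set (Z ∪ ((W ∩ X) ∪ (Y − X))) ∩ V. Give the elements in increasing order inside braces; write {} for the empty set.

{1,5,9}

W ∩ X = {3,6,7,8,9}
Y − X = {1,2,4,10}
(W ∩ X) ∪ (Y − X) = {1,2,3,4,6,7,8,9,10}
Z ∪ ((W ∩ X) ∪ (Y − X)) = {1,2,3,4,5,6,7,8,9,10,11}
(Z ∪ ((W ∩ X) ∪ (Y − X))) ∩ V = {1,5,9}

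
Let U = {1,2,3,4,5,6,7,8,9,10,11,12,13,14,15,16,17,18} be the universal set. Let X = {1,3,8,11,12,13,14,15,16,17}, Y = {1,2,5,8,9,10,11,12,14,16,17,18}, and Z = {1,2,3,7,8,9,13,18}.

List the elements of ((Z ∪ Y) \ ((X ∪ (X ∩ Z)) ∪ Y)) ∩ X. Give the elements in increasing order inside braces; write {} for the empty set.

{}

Z ∪ Y = {1,2,3,5,7,8,9,10,11,12,13,14,16,17,18}
X ∩ Z = {1,3,8,13}
X ∪ (X ∩ Z) = {1,3,8,11,12,13,14,15,16,17}
(X ∪ (X ∩ Z)) ∪ Y = {1,2,3,5,8,9,10,11,12,13,14,15,16,17,18}
(Z ∪ Y) \ ((X ∪ (X ∩ Z)) ∪ Y) = {7}
((Z ∪ Y) \ ((X ∪ (X ∩ Z)) ∪ Y)) ∩ X = {}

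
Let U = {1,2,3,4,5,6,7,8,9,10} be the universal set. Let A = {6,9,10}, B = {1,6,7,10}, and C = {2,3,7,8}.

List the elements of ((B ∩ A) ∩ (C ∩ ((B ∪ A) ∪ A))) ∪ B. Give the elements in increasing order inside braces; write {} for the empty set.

{1,6,7,10}

B ∩ A = {6,10}
B ∪ A = {1,6,7,9,10}
(B ∪ A) ∪ A = {1,6,7,9,10}
C ∩ ((B ∪ A) ∪ A) = {7}
(B ∩ A) ∩ (C ∩ ((B ∪ A) ∪ A)) = {}
((B ∩ A) ∩ (C ∩ ((B ∪ A) ∪ A))) ∪ B = {1,6,7,10}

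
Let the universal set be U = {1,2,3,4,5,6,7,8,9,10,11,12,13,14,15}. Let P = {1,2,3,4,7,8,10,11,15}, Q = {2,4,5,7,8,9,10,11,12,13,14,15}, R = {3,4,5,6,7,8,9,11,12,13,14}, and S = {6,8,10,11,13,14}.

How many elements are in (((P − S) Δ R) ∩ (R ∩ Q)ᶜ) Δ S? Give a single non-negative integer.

P − S = {1,2,3,4,7,15}
(P − S) Δ R = {1,2,5,6,8,9,11,12,13,14,15}
R ∩ Q = {4,5,7,8,9,11,12,13,14}
(R ∩ Q)ᶜ = {1,2,3,6,10,15}
((P − S) Δ R) ∩ (R ∩ Q)ᶜ = {1,2,6,15}
(((P − S) Δ R) ∩ (R ∩ Q)ᶜ) Δ S = {1,2,8,10,11,13,14,15}
|(((P − S) Δ R) ∩ (R ∩ Q)ᶜ) Δ S| = 8

8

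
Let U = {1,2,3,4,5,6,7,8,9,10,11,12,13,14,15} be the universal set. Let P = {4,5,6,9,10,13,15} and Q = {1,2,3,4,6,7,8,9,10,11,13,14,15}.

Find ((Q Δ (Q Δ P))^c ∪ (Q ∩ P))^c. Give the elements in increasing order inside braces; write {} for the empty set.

{5}

Q Δ P = {1,2,3,5,7,8,11,14}
Q Δ (Q Δ P) = {4,5,6,9,10,13,15}
(Q Δ (Q Δ P))^c = {1,2,3,7,8,11,12,14}
Q ∩ P = {4,6,9,10,13,15}
(Q Δ (Q Δ P))^c ∪ (Q ∩ P) = {1,2,3,4,6,7,8,9,10,11,12,13,14,15}
((Q Δ (Q Δ P))^c ∪ (Q ∩ P))^c = {5}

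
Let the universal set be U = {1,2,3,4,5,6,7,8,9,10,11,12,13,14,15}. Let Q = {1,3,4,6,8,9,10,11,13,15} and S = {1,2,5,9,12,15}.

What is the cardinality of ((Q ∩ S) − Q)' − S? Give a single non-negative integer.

Q ∩ S = {1,9,15}
(Q ∩ S) − Q = {}
((Q ∩ S) − Q)' = {1,2,3,4,5,6,7,8,9,10,11,12,13,14,15}
((Q ∩ S) − Q)' − S = {3,4,6,7,8,10,11,13,14}
|((Q ∩ S) − Q)' − S| = 9

9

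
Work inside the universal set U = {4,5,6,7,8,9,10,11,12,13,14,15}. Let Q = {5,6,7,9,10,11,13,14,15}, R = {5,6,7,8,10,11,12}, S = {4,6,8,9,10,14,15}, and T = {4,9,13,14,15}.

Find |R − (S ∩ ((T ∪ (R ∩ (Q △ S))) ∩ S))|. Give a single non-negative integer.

Q △ S = {4,5,7,8,11,13}
R ∩ (Q △ S) = {5,7,8,11}
T ∪ (R ∩ (Q △ S)) = {4,5,7,8,9,11,13,14,15}
(T ∪ (R ∩ (Q △ S))) ∩ S = {4,8,9,14,15}
S ∩ ((T ∪ (R ∩ (Q △ S))) ∩ S) = {4,8,9,14,15}
R − (S ∩ ((T ∪ (R ∩ (Q △ S))) ∩ S)) = {5,6,7,10,11,12}
|R − (S ∩ ((T ∪ (R ∩ (Q △ S))) ∩ S))| = 6

6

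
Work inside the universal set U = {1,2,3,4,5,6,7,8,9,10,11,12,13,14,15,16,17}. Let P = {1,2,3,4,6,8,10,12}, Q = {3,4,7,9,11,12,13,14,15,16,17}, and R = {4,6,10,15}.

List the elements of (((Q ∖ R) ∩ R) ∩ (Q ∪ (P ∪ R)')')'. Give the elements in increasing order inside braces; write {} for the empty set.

{1,2,3,4,5,6,7,8,9,10,11,12,13,14,15,16,17}

Q ∖ R = {3,7,9,11,12,13,14,16,17}
(Q ∖ R) ∩ R = {}
P ∪ R = {1,2,3,4,6,8,10,12,15}
(P ∪ R)' = {5,7,9,11,13,14,16,17}
Q ∪ (P ∪ R)' = {3,4,5,7,9,11,12,13,14,15,16,17}
(Q ∪ (P ∪ R)')' = {1,2,6,8,10}
((Q ∖ R) ∩ R) ∩ (Q ∪ (P ∪ R)')' = {}
(((Q ∖ R) ∩ R) ∩ (Q ∪ (P ∪ R)')')' = {1,2,3,4,5,6,7,8,9,10,11,12,13,14,15,16,17}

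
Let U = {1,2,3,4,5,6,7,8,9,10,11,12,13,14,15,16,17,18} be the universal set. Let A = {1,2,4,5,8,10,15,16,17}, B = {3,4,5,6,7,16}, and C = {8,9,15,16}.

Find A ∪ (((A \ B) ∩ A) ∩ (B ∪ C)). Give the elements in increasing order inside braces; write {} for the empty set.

A \ B = {1,2,8,10,15,17}
(A \ B) ∩ A = {1,2,8,10,15,17}
B ∪ C = {3,4,5,6,7,8,9,15,16}
((A \ B) ∩ A) ∩ (B ∪ C) = {8,15}
A ∪ (((A \ B) ∩ A) ∩ (B ∪ C)) = {1,2,4,5,8,10,15,16,17}

{1,2,4,5,8,10,15,16,17}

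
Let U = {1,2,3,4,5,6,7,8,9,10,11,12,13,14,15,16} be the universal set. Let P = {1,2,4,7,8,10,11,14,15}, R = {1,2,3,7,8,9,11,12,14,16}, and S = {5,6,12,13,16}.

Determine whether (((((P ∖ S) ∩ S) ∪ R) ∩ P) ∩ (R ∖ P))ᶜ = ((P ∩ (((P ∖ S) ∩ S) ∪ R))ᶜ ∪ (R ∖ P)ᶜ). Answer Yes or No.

Yes

P ∖ S = {1,2,4,7,8,10,11,14,15}
(P ∖ S) ∩ S = {}
((P ∖ S) ∩ S) ∪ R = {1,2,3,7,8,9,11,12,14,16}
(((P ∖ S) ∩ S) ∪ R) ∩ P = {1,2,7,8,11,14}
R ∖ P = {3,9,12,16}
((((P ∖ S) ∩ S) ∪ R) ∩ P) ∩ (R ∖ P) = {}
(((((P ∖ S) ∩ S) ∪ R) ∩ P) ∩ (R ∖ P))ᶜ = {1,2,3,4,5,6,7,8,9,10,11,12,13,14,15,16}
P ∩ (((P ∖ S) ∩ S) ∪ R) = {1,2,7,8,11,14}
(P ∩ (((P ∖ S) ∩ S) ∪ R))ᶜ = {3,4,5,6,9,10,12,13,15,16}
(R ∖ P)ᶜ = {1,2,4,5,6,7,8,10,11,13,14,15}
(P ∩ (((P ∖ S) ∩ S) ∪ R))ᶜ ∪ (R ∖ P)ᶜ = {1,2,3,4,5,6,7,8,9,10,11,12,13,14,15,16}
Both equal {1,2,3,4,5,6,7,8,9,10,11,12,13,14,15,16}, so (((((P ∖ S) ∩ S) ∪ R) ∩ P) ∩ (R ∖ P))ᶜ = (P ∩ (((P ∖ S) ∩ S) ∪ R))ᶜ ∪ (R ∖ P)ᶜ.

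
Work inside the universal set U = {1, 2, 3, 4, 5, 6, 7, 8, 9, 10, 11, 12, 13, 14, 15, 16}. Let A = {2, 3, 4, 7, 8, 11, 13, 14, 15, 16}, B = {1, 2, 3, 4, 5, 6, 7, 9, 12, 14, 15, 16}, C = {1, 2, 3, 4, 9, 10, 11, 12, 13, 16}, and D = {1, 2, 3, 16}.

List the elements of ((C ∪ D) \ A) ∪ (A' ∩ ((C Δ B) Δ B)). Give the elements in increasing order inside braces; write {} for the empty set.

C ∪ D = {1, 2, 3, 4, 9, 10, 11, 12, 13, 16}
(C ∪ D) \ A = {1, 9, 10, 12}
A' = {1, 5, 6, 9, 10, 12}
C Δ B = {5, 6, 7, 10, 11, 13, 14, 15}
(C Δ B) Δ B = {1, 2, 3, 4, 9, 10, 11, 12, 13, 16}
A' ∩ ((C Δ B) Δ B) = {1, 9, 10, 12}
((C ∪ D) \ A) ∪ (A' ∩ ((C Δ B) Δ B)) = {1, 9, 10, 12}

{1, 9, 10, 12}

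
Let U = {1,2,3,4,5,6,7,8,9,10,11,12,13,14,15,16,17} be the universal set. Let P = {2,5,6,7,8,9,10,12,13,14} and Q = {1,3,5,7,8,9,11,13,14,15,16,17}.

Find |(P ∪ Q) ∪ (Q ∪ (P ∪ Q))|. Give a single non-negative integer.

16

P ∪ Q = {1,2,3,5,6,7,8,9,10,11,12,13,14,15,16,17}
Q ∪ (P ∪ Q) = {1,2,3,5,6,7,8,9,10,11,12,13,14,15,16,17}
(P ∪ Q) ∪ (Q ∪ (P ∪ Q)) = {1,2,3,5,6,7,8,9,10,11,12,13,14,15,16,17}
|(P ∪ Q) ∪ (Q ∪ (P ∪ Q))| = 16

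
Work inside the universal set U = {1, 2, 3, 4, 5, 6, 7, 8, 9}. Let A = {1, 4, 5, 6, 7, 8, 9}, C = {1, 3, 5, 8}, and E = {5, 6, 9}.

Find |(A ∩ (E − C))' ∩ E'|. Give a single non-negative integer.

E − C = {6, 9}
A ∩ (E − C) = {6, 9}
(A ∩ (E − C))' = {1, 2, 3, 4, 5, 7, 8}
E' = {1, 2, 3, 4, 7, 8}
(A ∩ (E − C))' ∩ E' = {1, 2, 3, 4, 7, 8}
|(A ∩ (E − C))' ∩ E'| = 6

6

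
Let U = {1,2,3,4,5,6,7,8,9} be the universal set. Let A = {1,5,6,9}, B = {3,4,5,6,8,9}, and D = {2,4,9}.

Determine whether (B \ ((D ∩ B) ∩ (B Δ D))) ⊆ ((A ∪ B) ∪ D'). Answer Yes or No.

Yes

D ∩ B = {4,9}
B Δ D = {2,3,5,6,8}
(D ∩ B) ∩ (B Δ D) = {}
B \ ((D ∩ B) ∩ (B Δ D)) = {3,4,5,6,8,9}
A ∪ B = {1,3,4,5,6,8,9}
D' = {1,3,5,6,7,8}
(A ∪ B) ∪ D' = {1,3,4,5,6,7,8,9}
Every element of {3,4,5,6,8,9} is in {1,3,4,5,6,7,8,9}, so B \ ((D ∩ B) ∩ (B Δ D)) ⊆ (A ∪ B) ∪ D'.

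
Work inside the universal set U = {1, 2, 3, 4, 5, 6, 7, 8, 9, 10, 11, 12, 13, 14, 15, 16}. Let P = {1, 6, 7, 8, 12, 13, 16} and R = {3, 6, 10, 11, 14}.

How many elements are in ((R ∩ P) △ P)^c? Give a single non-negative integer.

R ∩ P = {6}
(R ∩ P) △ P = {1, 7, 8, 12, 13, 16}
((R ∩ P) △ P)^c = {2, 3, 4, 5, 6, 9, 10, 11, 14, 15}
|((R ∩ P) △ P)^c| = 10

10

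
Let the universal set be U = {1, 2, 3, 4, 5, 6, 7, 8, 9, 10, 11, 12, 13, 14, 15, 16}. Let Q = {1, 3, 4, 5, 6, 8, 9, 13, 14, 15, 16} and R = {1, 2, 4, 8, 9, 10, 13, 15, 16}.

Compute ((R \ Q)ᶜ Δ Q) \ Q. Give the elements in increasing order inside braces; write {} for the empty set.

R \ Q = {2, 10}
(R \ Q)ᶜ = {1, 3, 4, 5, 6, 7, 8, 9, 11, 12, 13, 14, 15, 16}
(R \ Q)ᶜ Δ Q = {7, 11, 12}
((R \ Q)ᶜ Δ Q) \ Q = {7, 11, 12}

{7, 11, 12}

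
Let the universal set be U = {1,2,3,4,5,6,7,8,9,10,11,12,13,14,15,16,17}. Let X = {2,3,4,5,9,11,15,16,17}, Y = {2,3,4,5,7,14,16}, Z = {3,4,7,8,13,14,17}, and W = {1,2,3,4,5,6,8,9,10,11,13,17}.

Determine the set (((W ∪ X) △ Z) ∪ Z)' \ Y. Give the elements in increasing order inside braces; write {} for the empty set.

{12}

W ∪ X = {1,2,3,4,5,6,8,9,10,11,13,15,16,17}
(W ∪ X) △ Z = {1,2,5,6,7,9,10,11,14,15,16}
((W ∪ X) △ Z) ∪ Z = {1,2,3,4,5,6,7,8,9,10,11,13,14,15,16,17}
(((W ∪ X) △ Z) ∪ Z)' = {12}
(((W ∪ X) △ Z) ∪ Z)' \ Y = {12}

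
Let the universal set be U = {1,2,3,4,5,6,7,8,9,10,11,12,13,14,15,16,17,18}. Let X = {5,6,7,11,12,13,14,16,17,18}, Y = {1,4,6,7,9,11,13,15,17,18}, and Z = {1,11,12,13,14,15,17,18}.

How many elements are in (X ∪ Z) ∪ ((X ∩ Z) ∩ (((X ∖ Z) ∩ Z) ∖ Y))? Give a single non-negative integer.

12

X ∪ Z = {1,5,6,7,11,12,13,14,15,16,17,18}
X ∩ Z = {11,12,13,14,17,18}
X ∖ Z = {5,6,7,16}
(X ∖ Z) ∩ Z = {}
((X ∖ Z) ∩ Z) ∖ Y = {}
(X ∩ Z) ∩ (((X ∖ Z) ∩ Z) ∖ Y) = {}
(X ∪ Z) ∪ ((X ∩ Z) ∩ (((X ∖ Z) ∩ Z) ∖ Y)) = {1,5,6,7,11,12,13,14,15,16,17,18}
|(X ∪ Z) ∪ ((X ∩ Z) ∩ (((X ∖ Z) ∩ Z) ∖ Y))| = 12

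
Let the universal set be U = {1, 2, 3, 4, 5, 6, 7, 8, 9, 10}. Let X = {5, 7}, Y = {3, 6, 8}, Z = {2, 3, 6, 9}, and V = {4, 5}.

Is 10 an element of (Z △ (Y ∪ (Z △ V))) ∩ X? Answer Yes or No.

No

10 ∉ Z and 10 ∉ V, so 10 ∉ Z △ V
10 ∉ Y and 10 ∉ (Z △ V), so 10 ∉ Y ∪ (Z △ V)
10 ∉ Z and 10 ∉ (Y ∪ (Z △ V)), so 10 ∉ Z △ (Y ∪ (Z △ V))
10 ∉ (Z △ (Y ∪ (Z △ V))) and 10 ∉ X, so 10 ∉ (Z △ (Y ∪ (Z △ V))) ∩ X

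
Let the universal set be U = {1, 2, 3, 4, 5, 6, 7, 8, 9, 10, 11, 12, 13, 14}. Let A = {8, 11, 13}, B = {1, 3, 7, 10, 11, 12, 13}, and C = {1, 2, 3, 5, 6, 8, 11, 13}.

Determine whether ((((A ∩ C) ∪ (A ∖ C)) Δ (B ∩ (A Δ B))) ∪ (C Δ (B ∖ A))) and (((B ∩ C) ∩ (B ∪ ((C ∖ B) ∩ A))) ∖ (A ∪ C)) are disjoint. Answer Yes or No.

Yes

A ∩ C = {8, 11, 13}
A ∖ C = {}
(A ∩ C) ∪ (A ∖ C) = {8, 11, 13}
A Δ B = {1, 3, 7, 8, 10, 12}
B ∩ (A Δ B) = {1, 3, 7, 10, 12}
((A ∩ C) ∪ (A ∖ C)) Δ (B ∩ (A Δ B)) = {1, 3, 7, 8, 10, 11, 12, 13}
B ∖ A = {1, 3, 7, 10, 12}
C Δ (B ∖ A) = {2, 5, 6, 7, 8, 10, 11, 12, 13}
(((A ∩ C) ∪ (A ∖ C)) Δ (B ∩ (A Δ B))) ∪ (C Δ (B ∖ A)) = {1, 2, 3, 5, 6, 7, 8, 10, 11, 12, 13}
B ∩ C = {1, 3, 11, 13}
C ∖ B = {2, 5, 6, 8}
(C ∖ B) ∩ A = {8}
B ∪ ((C ∖ B) ∩ A) = {1, 3, 7, 8, 10, 11, 12, 13}
(B ∩ C) ∩ (B ∪ ((C ∖ B) ∩ A)) = {1, 3, 11, 13}
A ∪ C = {1, 2, 3, 5, 6, 8, 11, 13}
((B ∩ C) ∩ (B ∪ ((C ∖ B) ∩ A))) ∖ (A ∪ C) = {}
{1, 2, 3, 5, 6, 7, 8, 10, 11, 12, 13} and {} share no elements.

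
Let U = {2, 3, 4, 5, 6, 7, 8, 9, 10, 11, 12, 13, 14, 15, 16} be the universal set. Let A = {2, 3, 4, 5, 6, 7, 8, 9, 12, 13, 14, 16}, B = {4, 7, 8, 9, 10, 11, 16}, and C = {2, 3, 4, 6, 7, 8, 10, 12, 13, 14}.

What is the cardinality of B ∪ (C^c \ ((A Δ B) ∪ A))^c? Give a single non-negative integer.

14

C^c = {5, 9, 11, 15, 16}
A Δ B = {2, 3, 5, 6, 10, 11, 12, 13, 14}
(A Δ B) ∪ A = {2, 3, 4, 5, 6, 7, 8, 9, 10, 11, 12, 13, 14, 16}
C^c \ ((A Δ B) ∪ A) = {15}
(C^c \ ((A Δ B) ∪ A))^c = {2, 3, 4, 5, 6, 7, 8, 9, 10, 11, 12, 13, 14, 16}
B ∪ (C^c \ ((A Δ B) ∪ A))^c = {2, 3, 4, 5, 6, 7, 8, 9, 10, 11, 12, 13, 14, 16}
|B ∪ (C^c \ ((A Δ B) ∪ A))^c| = 14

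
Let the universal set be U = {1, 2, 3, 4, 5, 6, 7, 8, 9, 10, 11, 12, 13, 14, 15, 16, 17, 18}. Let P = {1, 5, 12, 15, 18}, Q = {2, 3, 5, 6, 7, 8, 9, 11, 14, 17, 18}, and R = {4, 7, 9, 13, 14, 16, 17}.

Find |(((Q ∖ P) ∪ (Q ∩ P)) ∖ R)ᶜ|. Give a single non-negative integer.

Q ∖ P = {2, 3, 6, 7, 8, 9, 11, 14, 17}
Q ∩ P = {5, 18}
(Q ∖ P) ∪ (Q ∩ P) = {2, 3, 5, 6, 7, 8, 9, 11, 14, 17, 18}
((Q ∖ P) ∪ (Q ∩ P)) ∖ R = {2, 3, 5, 6, 8, 11, 18}
(((Q ∖ P) ∪ (Q ∩ P)) ∖ R)ᶜ = {1, 4, 7, 9, 10, 12, 13, 14, 15, 16, 17}
|(((Q ∖ P) ∪ (Q ∩ P)) ∖ R)ᶜ| = 11

11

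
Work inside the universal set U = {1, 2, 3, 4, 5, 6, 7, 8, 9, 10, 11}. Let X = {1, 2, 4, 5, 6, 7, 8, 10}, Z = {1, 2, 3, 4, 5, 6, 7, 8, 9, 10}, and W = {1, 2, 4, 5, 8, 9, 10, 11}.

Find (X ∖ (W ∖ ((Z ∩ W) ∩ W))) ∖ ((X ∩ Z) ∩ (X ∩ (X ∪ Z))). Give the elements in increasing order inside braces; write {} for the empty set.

Z ∩ W = {1, 2, 4, 5, 8, 9, 10}
(Z ∩ W) ∩ W = {1, 2, 4, 5, 8, 9, 10}
W ∖ ((Z ∩ W) ∩ W) = {11}
X ∖ (W ∖ ((Z ∩ W) ∩ W)) = {1, 2, 4, 5, 6, 7, 8, 10}
X ∩ Z = {1, 2, 4, 5, 6, 7, 8, 10}
X ∪ Z = {1, 2, 3, 4, 5, 6, 7, 8, 9, 10}
X ∩ (X ∪ Z) = {1, 2, 4, 5, 6, 7, 8, 10}
(X ∩ Z) ∩ (X ∩ (X ∪ Z)) = {1, 2, 4, 5, 6, 7, 8, 10}
(X ∖ (W ∖ ((Z ∩ W) ∩ W))) ∖ ((X ∩ Z) ∩ (X ∩ (X ∪ Z))) = {}

{}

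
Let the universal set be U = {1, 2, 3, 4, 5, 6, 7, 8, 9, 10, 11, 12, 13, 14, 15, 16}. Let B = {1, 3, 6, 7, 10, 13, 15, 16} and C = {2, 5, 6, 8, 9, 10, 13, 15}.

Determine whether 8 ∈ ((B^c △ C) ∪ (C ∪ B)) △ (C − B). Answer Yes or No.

No

8 ∉ B, so 8 ∈ B^c
8 ∈ B^c and 8 ∈ C, so 8 ∉ B^c △ C
8 ∈ C and 8 ∉ B, so 8 ∈ C ∪ B
8 ∉ (B^c △ C) and 8 ∈ (C ∪ B), so 8 ∈ (B^c △ C) ∪ (C ∪ B)
8 ∈ C and 8 ∉ B, so 8 ∈ C − B
8 ∈ ((B^c △ C) ∪ (C ∪ B)) and 8 ∈ (C − B), so 8 ∉ ((B^c △ C) ∪ (C ∪ B)) △ (C − B)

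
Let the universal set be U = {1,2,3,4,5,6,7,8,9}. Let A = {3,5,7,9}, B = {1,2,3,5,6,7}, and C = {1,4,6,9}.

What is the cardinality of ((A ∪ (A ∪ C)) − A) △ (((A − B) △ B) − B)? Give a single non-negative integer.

4

A ∪ C = {1,3,4,5,6,7,9}
A ∪ (A ∪ C) = {1,3,4,5,6,7,9}
(A ∪ (A ∪ C)) − A = {1,4,6}
A − B = {9}
(A − B) △ B = {1,2,3,5,6,7,9}
((A − B) △ B) − B = {9}
((A ∪ (A ∪ C)) − A) △ (((A − B) △ B) − B) = {1,4,6,9}
|((A ∪ (A ∪ C)) − A) △ (((A − B) △ B) − B)| = 4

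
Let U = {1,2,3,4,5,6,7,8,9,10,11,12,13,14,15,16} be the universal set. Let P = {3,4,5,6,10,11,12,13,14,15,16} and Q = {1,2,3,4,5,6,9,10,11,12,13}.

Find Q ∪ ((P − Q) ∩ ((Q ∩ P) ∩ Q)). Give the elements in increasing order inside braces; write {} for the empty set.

P − Q = {14,15,16}
Q ∩ P = {3,4,5,6,10,11,12,13}
(Q ∩ P) ∩ Q = {3,4,5,6,10,11,12,13}
(P − Q) ∩ ((Q ∩ P) ∩ Q) = {}
Q ∪ ((P − Q) ∩ ((Q ∩ P) ∩ Q)) = {1,2,3,4,5,6,9,10,11,12,13}

{1,2,3,4,5,6,9,10,11,12,13}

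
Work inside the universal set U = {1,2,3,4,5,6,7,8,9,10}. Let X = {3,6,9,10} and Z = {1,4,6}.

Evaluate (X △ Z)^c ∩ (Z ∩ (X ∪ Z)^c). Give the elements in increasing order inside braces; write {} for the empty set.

{}

X △ Z = {1,3,4,9,10}
(X △ Z)^c = {2,5,6,7,8}
X ∪ Z = {1,3,4,6,9,10}
(X ∪ Z)^c = {2,5,7,8}
Z ∩ (X ∪ Z)^c = {}
(X △ Z)^c ∩ (Z ∩ (X ∪ Z)^c) = {}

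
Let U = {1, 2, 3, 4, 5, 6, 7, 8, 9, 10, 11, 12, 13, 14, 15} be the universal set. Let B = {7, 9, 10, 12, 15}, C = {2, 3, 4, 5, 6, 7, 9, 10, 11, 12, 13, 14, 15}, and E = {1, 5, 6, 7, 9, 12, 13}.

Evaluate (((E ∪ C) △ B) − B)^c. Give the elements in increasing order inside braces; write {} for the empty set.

E ∪ C = {1, 2, 3, 4, 5, 6, 7, 9, 10, 11, 12, 13, 14, 15}
(E ∪ C) △ B = {1, 2, 3, 4, 5, 6, 11, 13, 14}
((E ∪ C) △ B) − B = {1, 2, 3, 4, 5, 6, 11, 13, 14}
(((E ∪ C) △ B) − B)^c = {7, 8, 9, 10, 12, 15}

{7, 8, 9, 10, 12, 15}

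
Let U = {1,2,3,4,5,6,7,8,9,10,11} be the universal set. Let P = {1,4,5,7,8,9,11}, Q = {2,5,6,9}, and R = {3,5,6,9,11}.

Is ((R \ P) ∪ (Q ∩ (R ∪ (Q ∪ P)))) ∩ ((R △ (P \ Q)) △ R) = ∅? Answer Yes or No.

Yes

R \ P = {3,6}
Q ∪ P = {1,2,4,5,6,7,8,9,11}
R ∪ (Q ∪ P) = {1,2,3,4,5,6,7,8,9,11}
Q ∩ (R ∪ (Q ∪ P)) = {2,5,6,9}
(R \ P) ∪ (Q ∩ (R ∪ (Q ∪ P))) = {2,3,5,6,9}
P \ Q = {1,4,7,8,11}
R △ (P \ Q) = {1,3,4,5,6,7,8,9}
(R △ (P \ Q)) △ R = {1,4,7,8,11}
{2,3,5,6,9} and {1,4,7,8,11} share no elements.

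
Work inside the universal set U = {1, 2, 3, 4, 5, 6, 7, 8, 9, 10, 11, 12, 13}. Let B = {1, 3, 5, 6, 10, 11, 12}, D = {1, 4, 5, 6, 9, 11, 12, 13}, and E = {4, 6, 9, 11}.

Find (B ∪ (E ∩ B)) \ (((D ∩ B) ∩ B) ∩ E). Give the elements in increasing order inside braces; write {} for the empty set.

E ∩ B = {6, 11}
B ∪ (E ∩ B) = {1, 3, 5, 6, 10, 11, 12}
D ∩ B = {1, 5, 6, 11, 12}
(D ∩ B) ∩ B = {1, 5, 6, 11, 12}
((D ∩ B) ∩ B) ∩ E = {6, 11}
(B ∪ (E ∩ B)) \ (((D ∩ B) ∩ B) ∩ E) = {1, 3, 5, 10, 12}

{1, 3, 5, 10, 12}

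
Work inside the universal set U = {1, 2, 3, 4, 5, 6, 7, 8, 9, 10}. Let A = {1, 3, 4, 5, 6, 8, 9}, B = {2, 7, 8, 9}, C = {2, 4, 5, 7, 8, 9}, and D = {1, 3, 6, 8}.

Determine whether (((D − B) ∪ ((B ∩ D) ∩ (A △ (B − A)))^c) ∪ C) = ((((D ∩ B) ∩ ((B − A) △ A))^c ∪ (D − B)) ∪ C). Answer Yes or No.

D − B = {1, 3, 6}
B ∩ D = {8}
B − A = {2, 7}
A △ (B − A) = {1, 2, 3, 4, 5, 6, 7, 8, 9}
(B ∩ D) ∩ (A △ (B − A)) = {8}
((B ∩ D) ∩ (A △ (B − A)))^c = {1, 2, 3, 4, 5, 6, 7, 9, 10}
(D − B) ∪ ((B ∩ D) ∩ (A △ (B − A)))^c = {1, 2, 3, 4, 5, 6, 7, 9, 10}
((D − B) ∪ ((B ∩ D) ∩ (A △ (B − A)))^c) ∪ C = {1, 2, 3, 4, 5, 6, 7, 8, 9, 10}
D ∩ B = {8}
(B − A) △ A = {1, 2, 3, 4, 5, 6, 7, 8, 9}
(D ∩ B) ∩ ((B − A) △ A) = {8}
((D ∩ B) ∩ ((B − A) △ A))^c = {1, 2, 3, 4, 5, 6, 7, 9, 10}
((D ∩ B) ∩ ((B − A) △ A))^c ∪ (D − B) = {1, 2, 3, 4, 5, 6, 7, 9, 10}
(((D ∩ B) ∩ ((B − A) △ A))^c ∪ (D − B)) ∪ C = {1, 2, 3, 4, 5, 6, 7, 8, 9, 10}
Both equal {1, 2, 3, 4, 5, 6, 7, 8, 9, 10}, so ((D − B) ∪ ((B ∩ D) ∩ (A △ (B − A)))^c) ∪ C = (((D ∩ B) ∩ ((B − A) △ A))^c ∪ (D − B)) ∪ C.

Yes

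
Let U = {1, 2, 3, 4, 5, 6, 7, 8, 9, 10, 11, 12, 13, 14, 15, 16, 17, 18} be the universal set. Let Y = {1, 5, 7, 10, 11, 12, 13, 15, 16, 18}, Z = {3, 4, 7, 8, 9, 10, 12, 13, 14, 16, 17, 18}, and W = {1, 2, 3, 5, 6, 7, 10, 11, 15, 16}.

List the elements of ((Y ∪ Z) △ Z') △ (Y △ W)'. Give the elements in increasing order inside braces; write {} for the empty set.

Y ∪ Z = {1, 3, 4, 5, 7, 8, 9, 10, 11, 12, 13, 14, 15, 16, 17, 18}
Z' = {1, 2, 5, 6, 11, 15}
(Y ∪ Z) △ Z' = {2, 3, 4, 6, 7, 8, 9, 10, 12, 13, 14, 16, 17, 18}
Y △ W = {2, 3, 6, 12, 13, 18}
(Y △ W)' = {1, 4, 5, 7, 8, 9, 10, 11, 14, 15, 16, 17}
((Y ∪ Z) △ Z') △ (Y △ W)' = {1, 2, 3, 5, 6, 11, 12, 13, 15, 18}

{1, 2, 3, 5, 6, 11, 12, 13, 15, 18}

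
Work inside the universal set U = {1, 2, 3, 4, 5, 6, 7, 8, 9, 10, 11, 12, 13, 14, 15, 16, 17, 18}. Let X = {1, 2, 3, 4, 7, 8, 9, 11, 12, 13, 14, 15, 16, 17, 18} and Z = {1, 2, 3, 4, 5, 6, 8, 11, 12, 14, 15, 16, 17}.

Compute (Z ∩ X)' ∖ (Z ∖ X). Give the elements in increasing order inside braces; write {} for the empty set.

{7, 9, 10, 13, 18}

Z ∩ X = {1, 2, 3, 4, 8, 11, 12, 14, 15, 16, 17}
(Z ∩ X)' = {5, 6, 7, 9, 10, 13, 18}
Z ∖ X = {5, 6}
(Z ∩ X)' ∖ (Z ∖ X) = {7, 9, 10, 13, 18}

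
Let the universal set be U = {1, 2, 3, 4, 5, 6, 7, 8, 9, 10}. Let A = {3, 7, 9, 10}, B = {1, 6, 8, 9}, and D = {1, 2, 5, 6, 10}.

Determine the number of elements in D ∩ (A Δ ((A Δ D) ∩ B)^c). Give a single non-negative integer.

2

A Δ D = {1, 2, 3, 5, 6, 7, 9}
(A Δ D) ∩ B = {1, 6, 9}
((A Δ D) ∩ B)^c = {2, 3, 4, 5, 7, 8, 10}
A Δ ((A Δ D) ∩ B)^c = {2, 4, 5, 8, 9}
D ∩ (A Δ ((A Δ D) ∩ B)^c) = {2, 5}
|D ∩ (A Δ ((A Δ D) ∩ B)^c)| = 2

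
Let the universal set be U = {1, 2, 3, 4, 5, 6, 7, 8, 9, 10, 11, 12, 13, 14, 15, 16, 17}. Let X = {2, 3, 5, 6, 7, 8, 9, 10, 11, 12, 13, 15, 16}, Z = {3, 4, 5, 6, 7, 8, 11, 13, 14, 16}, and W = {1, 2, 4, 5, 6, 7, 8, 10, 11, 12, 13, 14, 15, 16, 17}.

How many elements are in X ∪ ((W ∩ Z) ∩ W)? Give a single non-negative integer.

W ∩ Z = {4, 5, 6, 7, 8, 11, 13, 14, 16}
(W ∩ Z) ∩ W = {4, 5, 6, 7, 8, 11, 13, 14, 16}
X ∪ ((W ∩ Z) ∩ W) = {2, 3, 4, 5, 6, 7, 8, 9, 10, 11, 12, 13, 14, 15, 16}
|X ∪ ((W ∩ Z) ∩ W)| = 15

15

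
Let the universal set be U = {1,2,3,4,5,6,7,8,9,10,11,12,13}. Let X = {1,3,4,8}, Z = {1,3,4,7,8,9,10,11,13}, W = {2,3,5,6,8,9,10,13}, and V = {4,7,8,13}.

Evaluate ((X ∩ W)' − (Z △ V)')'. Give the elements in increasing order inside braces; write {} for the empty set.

X ∩ W = {3,8}
(X ∩ W)' = {1,2,4,5,6,7,9,10,11,12,13}
Z △ V = {1,3,9,10,11}
(Z △ V)' = {2,4,5,6,7,8,12,13}
(X ∩ W)' − (Z △ V)' = {1,9,10,11}
((X ∩ W)' − (Z △ V)')' = {2,3,4,5,6,7,8,12,13}

{2,3,4,5,6,7,8,12,13}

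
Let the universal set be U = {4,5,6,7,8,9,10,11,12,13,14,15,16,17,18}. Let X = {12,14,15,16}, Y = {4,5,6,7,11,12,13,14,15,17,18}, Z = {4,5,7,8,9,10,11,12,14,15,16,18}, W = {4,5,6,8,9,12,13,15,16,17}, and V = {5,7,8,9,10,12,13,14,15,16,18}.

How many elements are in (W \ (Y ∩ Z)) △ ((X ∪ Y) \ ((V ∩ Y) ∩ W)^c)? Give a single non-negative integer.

8

Y ∩ Z = {4,5,7,11,12,14,15,18}
W \ (Y ∩ Z) = {6,8,9,13,16,17}
X ∪ Y = {4,5,6,7,11,12,13,14,15,16,17,18}
V ∩ Y = {5,7,12,13,14,15,18}
(V ∩ Y) ∩ W = {5,12,13,15}
((V ∩ Y) ∩ W)^c = {4,6,7,8,9,10,11,14,16,17,18}
(X ∪ Y) \ ((V ∩ Y) ∩ W)^c = {5,12,13,15}
(W \ (Y ∩ Z)) △ ((X ∪ Y) \ ((V ∩ Y) ∩ W)^c) = {5,6,8,9,12,15,16,17}
|(W \ (Y ∩ Z)) △ ((X ∪ Y) \ ((V ∩ Y) ∩ W)^c)| = 8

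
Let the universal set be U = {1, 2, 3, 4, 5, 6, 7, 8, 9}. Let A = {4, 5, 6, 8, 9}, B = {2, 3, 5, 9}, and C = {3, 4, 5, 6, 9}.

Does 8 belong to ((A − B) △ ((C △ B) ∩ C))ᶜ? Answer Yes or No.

8 ∈ A and 8 ∉ B, so 8 ∈ A − B
8 ∉ C and 8 ∉ B, so 8 ∉ C △ B
8 ∉ (C △ B) and 8 ∉ C, so 8 ∉ (C △ B) ∩ C
8 ∈ (A − B) and 8 ∉ ((C △ B) ∩ C), so 8 ∈ (A − B) △ ((C △ B) ∩ C)
8 ∉ ((A − B) △ ((C △ B) ∩ C))ᶜ since 8 ∈ ((A − B) △ ((C △ B) ∩ C))

No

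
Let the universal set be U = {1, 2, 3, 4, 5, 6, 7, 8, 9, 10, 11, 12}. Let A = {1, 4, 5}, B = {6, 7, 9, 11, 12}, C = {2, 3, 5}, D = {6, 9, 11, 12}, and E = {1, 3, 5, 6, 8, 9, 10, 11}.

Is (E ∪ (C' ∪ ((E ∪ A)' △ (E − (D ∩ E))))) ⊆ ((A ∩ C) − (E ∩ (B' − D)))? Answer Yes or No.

No

C' = {1, 4, 6, 7, 8, 9, 10, 11, 12}
E ∪ A = {1, 3, 4, 5, 6, 8, 9, 10, 11}
(E ∪ A)' = {2, 7, 12}
D ∩ E = {6, 9, 11}
E − (D ∩ E) = {1, 3, 5, 8, 10}
(E ∪ A)' △ (E − (D ∩ E)) = {1, 2, 3, 5, 7, 8, 10, 12}
C' ∪ ((E ∪ A)' △ (E − (D ∩ E))) = {1, 2, 3, 4, 5, 6, 7, 8, 9, 10, 11, 12}
E ∪ (C' ∪ ((E ∪ A)' △ (E − (D ∩ E)))) = {1, 2, 3, 4, 5, 6, 7, 8, 9, 10, 11, 12}
A ∩ C = {5}
B' = {1, 2, 3, 4, 5, 8, 10}
B' − D = {1, 2, 3, 4, 5, 8, 10}
E ∩ (B' − D) = {1, 3, 5, 8, 10}
(A ∩ C) − (E ∩ (B' − D)) = {}
1 ∈ E ∪ (C' ∪ ((E ∪ A)' △ (E − (D ∩ E)))) but 1 ∉ (A ∩ C) − (E ∩ (B' − D)), so the inclusion fails.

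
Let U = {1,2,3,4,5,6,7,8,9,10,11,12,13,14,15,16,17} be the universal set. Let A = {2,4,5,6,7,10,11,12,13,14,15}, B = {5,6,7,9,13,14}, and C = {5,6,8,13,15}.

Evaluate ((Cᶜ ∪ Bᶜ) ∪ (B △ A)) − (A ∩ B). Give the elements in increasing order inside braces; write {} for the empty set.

Cᶜ = {1,2,3,4,7,9,10,11,12,14,16,17}
Bᶜ = {1,2,3,4,8,10,11,12,15,16,17}
Cᶜ ∪ Bᶜ = {1,2,3,4,7,8,9,10,11,12,14,15,16,17}
B △ A = {2,4,9,10,11,12,15}
(Cᶜ ∪ Bᶜ) ∪ (B △ A) = {1,2,3,4,7,8,9,10,11,12,14,15,16,17}
A ∩ B = {5,6,7,13,14}
((Cᶜ ∪ Bᶜ) ∪ (B △ A)) − (A ∩ B) = {1,2,3,4,8,9,10,11,12,15,16,17}

{1,2,3,4,8,9,10,11,12,15,16,17}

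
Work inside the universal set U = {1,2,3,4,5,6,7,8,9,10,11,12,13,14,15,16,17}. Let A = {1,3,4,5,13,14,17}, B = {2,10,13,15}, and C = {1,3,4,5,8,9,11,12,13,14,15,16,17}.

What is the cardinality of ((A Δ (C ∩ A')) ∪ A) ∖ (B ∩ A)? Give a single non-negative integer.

12

A' = {2,6,7,8,9,10,11,12,15,16}
C ∩ A' = {8,9,11,12,15,16}
A Δ (C ∩ A') = {1,3,4,5,8,9,11,12,13,14,15,16,17}
(A Δ (C ∩ A')) ∪ A = {1,3,4,5,8,9,11,12,13,14,15,16,17}
B ∩ A = {13}
((A Δ (C ∩ A')) ∪ A) ∖ (B ∩ A) = {1,3,4,5,8,9,11,12,14,15,16,17}
|((A Δ (C ∩ A')) ∪ A) ∖ (B ∩ A)| = 12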